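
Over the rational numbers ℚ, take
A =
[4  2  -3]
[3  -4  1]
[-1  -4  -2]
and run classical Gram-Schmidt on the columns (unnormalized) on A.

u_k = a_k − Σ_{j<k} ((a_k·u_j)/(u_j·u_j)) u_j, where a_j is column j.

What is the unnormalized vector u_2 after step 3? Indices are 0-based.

u_2 = (-212/117, 371/234, -583/234)

Step 1: u_0 = a_0 = (4, 3, -1).
Step 2: u_1 = a_1 − (0)·u_0 = (2, -4, -4).
Step 3: u_2 = a_2 − (-7/26)·u_0 − (-1/18)·u_1 = (-212/117, 371/234, -583/234).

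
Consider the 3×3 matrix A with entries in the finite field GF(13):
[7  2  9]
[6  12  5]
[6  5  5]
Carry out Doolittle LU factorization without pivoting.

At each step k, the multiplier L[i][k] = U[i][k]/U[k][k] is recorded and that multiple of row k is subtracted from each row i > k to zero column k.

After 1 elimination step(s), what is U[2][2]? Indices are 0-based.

k=0: U[0][0]=7
  eliminate (1,0): mult=12, new row 1: (0, 1, 1); set L[1][0]=12
  eliminate (2,0): mult=12, new row 2: (0, 7, 1); set L[2][0]=12

U[2][2] = 1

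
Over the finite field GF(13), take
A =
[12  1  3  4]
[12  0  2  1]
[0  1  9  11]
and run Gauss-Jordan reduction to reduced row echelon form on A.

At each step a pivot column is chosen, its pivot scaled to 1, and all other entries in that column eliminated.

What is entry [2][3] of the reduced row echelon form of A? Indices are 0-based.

M[2][3] = 1

[1] R0 /= 12  ⇒  (1, 12, 10, 9)
     R1 -= 12·R0  ⇒  (0, 12, 12, 10)
[2] R1 /= 12  ⇒  (0, 1, 1, 3)
     R0 -= 12·R1  ⇒  (1, 0, 11, 12)
     R2 -= 1·R1  ⇒  (0, 0, 8, 8)
[3] R2 /= 8  ⇒  (0, 0, 1, 1)
     R0 -= 11·R2  ⇒  (1, 0, 0, 1)
     R1 -= 1·R2  ⇒  (0, 1, 0, 2)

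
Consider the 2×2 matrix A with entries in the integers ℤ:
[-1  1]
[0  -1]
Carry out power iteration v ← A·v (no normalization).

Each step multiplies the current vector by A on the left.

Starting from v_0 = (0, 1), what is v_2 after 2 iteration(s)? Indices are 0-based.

v_0 = (0, 1).
v_1 = A·v_0 = (1, -1).
v_2 = A·v_1 = (-2, 1).

v_2 = (-2, 1)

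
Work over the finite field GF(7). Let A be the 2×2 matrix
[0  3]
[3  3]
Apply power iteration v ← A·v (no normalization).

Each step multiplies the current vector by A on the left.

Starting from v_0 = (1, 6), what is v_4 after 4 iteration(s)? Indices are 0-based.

v_0 = (1, 6).
v_1 = A·v_0 = (4, 0).
v_2 = A·v_1 = (0, 5).
v_3 = A·v_2 = (1, 1).
v_4 = A·v_3 = (3, 6).

v_4 = (3, 6)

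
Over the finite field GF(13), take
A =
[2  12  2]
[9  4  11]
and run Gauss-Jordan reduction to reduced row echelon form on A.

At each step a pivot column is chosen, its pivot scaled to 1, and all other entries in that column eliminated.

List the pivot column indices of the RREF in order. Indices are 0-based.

[1] R0 /= 2  ⇒  (1, 6, 1)
     R1 -= 9·R0  ⇒  (0, 2, 2)
[2] R1 /= 2  ⇒  (0, 1, 1)
     R0 -= 6·R1  ⇒  (1, 0, 8)

pivot columns: 0, 1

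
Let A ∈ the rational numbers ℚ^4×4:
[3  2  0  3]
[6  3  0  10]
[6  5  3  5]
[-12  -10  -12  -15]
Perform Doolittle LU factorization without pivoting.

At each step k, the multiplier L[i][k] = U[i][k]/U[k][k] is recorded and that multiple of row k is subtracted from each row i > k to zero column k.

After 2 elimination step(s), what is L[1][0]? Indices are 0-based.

[col 0] pivot 3
  R1 -= 2*R0 → (0, -1, 0, 4)  (L[1][0] := 2)
  R2 -= 2*R0 → (0, 1, 3, -1)  (L[2][0] := 2)
  R3 -= -4*R0 → (0, -2, -12, -3)  (L[3][0] := -4)
[col 1] pivot -1
  R2 -= -1*R1 → (0, 0, 3, 3)  (L[2][1] := -1)
  R3 -= 2*R1 → (0, 0, -12, -11)  (L[3][1] := 2)

L[1][0] = 2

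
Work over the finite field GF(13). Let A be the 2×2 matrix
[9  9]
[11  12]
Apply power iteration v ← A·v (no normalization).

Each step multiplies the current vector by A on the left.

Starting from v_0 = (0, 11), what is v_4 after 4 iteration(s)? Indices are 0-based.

v_4 = (6, 10)

v_0 = (0, 11).
v_1 = A·v_0 = (8, 2).
v_2 = A·v_1 = (12, 8).
v_3 = A·v_2 = (11, 7).
v_4 = A·v_3 = (6, 10).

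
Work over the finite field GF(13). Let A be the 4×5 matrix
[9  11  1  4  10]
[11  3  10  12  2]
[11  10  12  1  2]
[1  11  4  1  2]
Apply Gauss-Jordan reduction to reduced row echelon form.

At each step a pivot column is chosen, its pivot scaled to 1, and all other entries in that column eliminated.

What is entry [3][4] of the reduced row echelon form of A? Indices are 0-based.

M[3][4] = 7

pivot(0,0)=9: scale R0 → (1, 7, 3, 12, 4)
  clear (1,0): R1 −= (11)R0 → (0, 4, 3, 10, 10)
  clear (2,0): R2 −= (11)R0 → (0, 11, 5, 12, 10)
  clear (3,0): R3 −= (1)R0 → (0, 4, 1, 2, 11)
pivot(1,1)=4: scale R1 → (0, 1, 4, 9, 9)
  clear (0,1): R0 −= (7)R1 → (1, 0, 1, 1, 6)
  clear (2,1): R2 −= (11)R1 → (0, 0, 0, 4, 2)
  clear (3,1): R3 −= (4)R1 → (0, 0, 11, 5, 1)
pivot(2,2): swap R2↔R3
pivot(2,2)=11: scale R2 → (0, 0, 1, 4, 6)
  clear (0,2): R0 −= (1)R2 → (1, 0, 0, 10, 0)
  clear (1,2): R1 −= (4)R2 → (0, 1, 0, 6, 11)
pivot(3,3)=4: scale R3 → (0, 0, 0, 1, 7)
  clear (0,3): R0 −= (10)R3 → (1, 0, 0, 0, 8)
  clear (1,3): R1 −= (6)R3 → (0, 1, 0, 0, 8)
  clear (2,3): R2 −= (4)R3 → (0, 0, 1, 0, 4)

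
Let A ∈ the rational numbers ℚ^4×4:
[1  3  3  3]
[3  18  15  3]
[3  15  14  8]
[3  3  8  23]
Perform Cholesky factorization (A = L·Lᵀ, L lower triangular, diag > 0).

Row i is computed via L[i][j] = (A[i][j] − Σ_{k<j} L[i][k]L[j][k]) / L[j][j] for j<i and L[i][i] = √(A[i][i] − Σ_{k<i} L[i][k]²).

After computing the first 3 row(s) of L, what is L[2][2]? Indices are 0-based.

Step 1: L[0][0] = √(1) = 1.
  L[1][0] = (3) / L[0][0] = 3.
Step 2: L[1][1] = √(9) = 3.
  L[2][0] = (3) / L[0][0] = 3.
  L[2][1] = (6) / L[1][1] = 2.
Step 3: L[2][2] = √(1) = 1.

L[2][2] = 1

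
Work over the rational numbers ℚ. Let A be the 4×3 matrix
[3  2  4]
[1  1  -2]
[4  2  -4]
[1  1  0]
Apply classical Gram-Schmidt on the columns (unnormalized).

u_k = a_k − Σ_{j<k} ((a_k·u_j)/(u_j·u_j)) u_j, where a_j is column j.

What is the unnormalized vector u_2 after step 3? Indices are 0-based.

Step 1: u_0 = a_0 = (3, 1, 4, 1).
Step 2: u_1 = a_1 − (16/27)·u_0 = (2/9, 11/27, -10/27, 11/27).
Step 3: u_2 = a_2 − (-2/9)·u_0 − (3)·u_1 = (4, -3, -2, -1).

u_2 = (4, -3, -2, -1)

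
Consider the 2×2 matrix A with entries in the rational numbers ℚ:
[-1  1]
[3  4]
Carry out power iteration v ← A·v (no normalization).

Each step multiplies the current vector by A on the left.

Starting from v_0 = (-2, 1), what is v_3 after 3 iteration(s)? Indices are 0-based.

v_0 = (-2, 1).
v_1 = A·v_0 = (3, -2).
v_2 = A·v_1 = (-5, 1).
v_3 = A·v_2 = (6, -11).

v_3 = (6, -11)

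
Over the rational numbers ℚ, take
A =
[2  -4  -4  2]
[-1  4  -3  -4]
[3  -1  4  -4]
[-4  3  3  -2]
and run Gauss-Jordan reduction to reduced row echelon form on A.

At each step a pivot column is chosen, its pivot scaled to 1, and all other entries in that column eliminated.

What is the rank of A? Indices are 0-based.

[1] R0 /= 2  ⇒  (1, -2, -2, 1)
     R1 -= -1·R0  ⇒  (0, 2, -5, -3)
     R2 -= 3·R0  ⇒  (0, 5, 10, -7)
     R3 -= -4·R0  ⇒  (0, -5, -5, 2)
[2] R1 /= 2  ⇒  (0, 1, -5/2, -3/2)
     R0 -= -2·R1  ⇒  (1, 0, -7, -2)
     R2 -= 5·R1  ⇒  (0, 0, 45/2, 1/2)
     R3 -= -5·R1  ⇒  (0, 0, -35/2, -11/2)
[3] R2 /= 45/2  ⇒  (0, 0, 1, 1/45)
     R0 -= -7·R2  ⇒  (1, 0, 0, -83/45)
     R1 -= -5/2·R2  ⇒  (0, 1, 0, -13/9)
     R3 -= -35/2·R2  ⇒  (0, 0, 0, -46/9)
[4] R3 /= -46/9  ⇒  (0, 0, 0, 1)
     R0 -= -83/45·R3  ⇒  (1, 0, 0, 0)
     R1 -= -13/9·R3  ⇒  (0, 1, 0, 0)
     R2 -= 1/45·R3  ⇒  (0, 0, 1, 0)

rank = 4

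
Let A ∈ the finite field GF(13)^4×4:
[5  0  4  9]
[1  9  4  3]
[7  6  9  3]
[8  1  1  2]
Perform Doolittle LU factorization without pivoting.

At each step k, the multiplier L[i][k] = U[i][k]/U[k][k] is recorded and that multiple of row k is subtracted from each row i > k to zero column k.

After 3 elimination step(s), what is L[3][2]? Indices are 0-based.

Step 1: pivot at (0,0) is 5.
  row1 ← row1 − (8)·row0  ⇒  L[1][0]=8, U row1=(0, 9, 11, 9)
  row2 ← row2 − (4)·row0  ⇒  L[2][0]=4, U row2=(0, 6, 6, 6)
  row3 ← row3 − (12)·row0  ⇒  L[3][0]=12, U row3=(0, 1, 5, 11)
Step 2: pivot at (1,1) is 9.
  row2 ← row2 − (5)·row1  ⇒  L[2][1]=5, U row2=(0, 0, 3, 0)
  row3 ← row3 − (3)·row1  ⇒  L[3][1]=3, U row3=(0, 0, 11, 10)
Step 3: pivot at (2,2) is 3.
  row3 ← row3 − (8)·row2  ⇒  L[3][2]=8, U row3=(0, 0, 0, 10)

L[3][2] = 8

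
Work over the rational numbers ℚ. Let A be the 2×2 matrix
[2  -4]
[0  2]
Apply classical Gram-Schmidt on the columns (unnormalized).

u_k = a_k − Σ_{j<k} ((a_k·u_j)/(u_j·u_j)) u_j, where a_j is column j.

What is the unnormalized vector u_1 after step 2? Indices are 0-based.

u_1 = (0, 2)

Step 1: u_0 = a_0 = (2, 0).
Step 2: u_1 = a_1 − (-2)·u_0 = (0, 2).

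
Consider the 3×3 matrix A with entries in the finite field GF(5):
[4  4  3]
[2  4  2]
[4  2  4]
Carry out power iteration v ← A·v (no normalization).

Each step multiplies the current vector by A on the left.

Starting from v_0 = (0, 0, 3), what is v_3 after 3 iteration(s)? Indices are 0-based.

v_0 = (0, 0, 3).
v_1 = A·v_0 = (4, 1, 2).
v_2 = A·v_1 = (1, 1, 1).
v_3 = A·v_2 = (1, 3, 0).

v_3 = (1, 3, 0)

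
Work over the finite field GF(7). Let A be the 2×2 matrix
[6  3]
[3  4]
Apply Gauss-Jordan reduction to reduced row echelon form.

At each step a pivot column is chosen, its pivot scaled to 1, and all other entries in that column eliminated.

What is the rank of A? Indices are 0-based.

step 1: normalize row 0 (÷6) = (1, 4)
  row 1: subtract 3×row0 = (0, 6)
step 2: normalize row 1 (÷6) = (0, 1)
  row 0: subtract 4×row1 = (1, 0)

rank = 2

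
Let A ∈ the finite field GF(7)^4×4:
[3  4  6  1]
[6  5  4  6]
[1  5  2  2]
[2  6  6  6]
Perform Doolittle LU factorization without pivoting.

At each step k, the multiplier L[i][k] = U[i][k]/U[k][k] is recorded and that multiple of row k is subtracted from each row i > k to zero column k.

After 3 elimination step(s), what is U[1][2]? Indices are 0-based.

U[1][2] = 6

k=0: U[0][0]=3
  eliminate (1,0): mult=2, new row 1: (0, 4, 6, 4); set L[1][0]=2
  eliminate (2,0): mult=5, new row 2: (0, 6, 0, 4); set L[2][0]=5
  eliminate (3,0): mult=3, new row 3: (0, 1, 2, 3); set L[3][0]=3
k=1: U[1][1]=4
  eliminate (2,1): mult=5, new row 2: (0, 0, 5, 5); set L[2][1]=5
  eliminate (3,1): mult=2, new row 3: (0, 0, 4, 2); set L[3][1]=2
k=2: U[2][2]=5
  eliminate (3,2): mult=5, new row 3: (0, 0, 0, 5); set L[3][2]=5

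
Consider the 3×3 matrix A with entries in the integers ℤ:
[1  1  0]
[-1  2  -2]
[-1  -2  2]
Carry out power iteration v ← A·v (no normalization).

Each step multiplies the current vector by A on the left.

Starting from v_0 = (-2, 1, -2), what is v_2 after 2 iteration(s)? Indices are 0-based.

v_0 = (-2, 1, -2).
v_1 = A·v_0 = (-1, 8, -4).
v_2 = A·v_1 = (7, 25, -23).

v_2 = (7, 25, -23)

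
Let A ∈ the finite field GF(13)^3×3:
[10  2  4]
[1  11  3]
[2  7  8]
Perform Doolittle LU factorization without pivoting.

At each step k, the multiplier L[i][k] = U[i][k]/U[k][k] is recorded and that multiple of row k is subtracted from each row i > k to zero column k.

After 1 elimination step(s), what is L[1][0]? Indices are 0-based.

k=0: U[0][0]=10
  eliminate (1,0): mult=4, new row 1: (0, 3, 0); set L[1][0]=4
  eliminate (2,0): mult=8, new row 2: (0, 4, 2); set L[2][0]=8

L[1][0] = 4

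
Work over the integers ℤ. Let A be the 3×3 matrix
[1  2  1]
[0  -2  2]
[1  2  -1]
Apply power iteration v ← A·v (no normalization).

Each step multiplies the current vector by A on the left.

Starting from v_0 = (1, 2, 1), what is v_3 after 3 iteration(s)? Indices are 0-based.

v_3 = (28, -28, 32)

v_0 = (1, 2, 1).
v_1 = A·v_0 = (6, -2, 4).
v_2 = A·v_1 = (6, 12, -2).
v_3 = A·v_2 = (28, -28, 32).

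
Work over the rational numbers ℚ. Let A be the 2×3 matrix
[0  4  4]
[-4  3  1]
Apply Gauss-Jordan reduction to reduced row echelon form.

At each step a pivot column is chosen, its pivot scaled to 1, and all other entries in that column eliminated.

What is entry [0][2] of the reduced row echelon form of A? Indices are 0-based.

step 1: exchange rows 0,1
step 1: normalize row 0 (÷-4) = (1, -3/4, -1/4)
step 2: normalize row 1 (÷4) = (0, 1, 1)
  row 0: subtract -3/4×row1 = (1, 0, 1/2)

M[0][2] = 1/2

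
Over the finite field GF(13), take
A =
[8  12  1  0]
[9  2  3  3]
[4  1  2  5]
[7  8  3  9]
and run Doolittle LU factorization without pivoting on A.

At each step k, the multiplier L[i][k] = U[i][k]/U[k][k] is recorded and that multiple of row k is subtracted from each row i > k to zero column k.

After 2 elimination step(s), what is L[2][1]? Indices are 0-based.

L[2][1] = 1

k=0: U[0][0]=8
  eliminate (1,0): mult=6, new row 1: (0, 8, 10, 3); set L[1][0]=6
  eliminate (2,0): mult=7, new row 2: (0, 8, 8, 5); set L[2][0]=7
  eliminate (3,0): mult=9, new row 3: (0, 4, 7, 9); set L[3][0]=9
k=1: U[1][1]=8
  eliminate (2,1): mult=1, new row 2: (0, 0, 11, 2); set L[2][1]=1
  eliminate (3,1): mult=7, new row 3: (0, 0, 2, 1); set L[3][1]=7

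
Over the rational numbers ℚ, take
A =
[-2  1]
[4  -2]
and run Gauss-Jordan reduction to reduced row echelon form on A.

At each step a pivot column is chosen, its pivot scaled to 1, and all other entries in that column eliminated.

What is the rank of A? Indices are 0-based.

rank = 1

[1] R0 /= -2  ⇒  (1, -1/2)
     R1 -= 4·R0  ⇒  (0, 0)
column 1 empty below row 1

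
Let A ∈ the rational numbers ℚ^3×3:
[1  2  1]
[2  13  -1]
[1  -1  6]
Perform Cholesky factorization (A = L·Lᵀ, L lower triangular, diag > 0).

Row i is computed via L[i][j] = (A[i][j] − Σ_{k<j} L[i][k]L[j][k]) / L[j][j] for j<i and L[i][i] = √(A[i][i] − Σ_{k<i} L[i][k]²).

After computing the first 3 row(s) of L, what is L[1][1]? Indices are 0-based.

L[1][1] = 3

Step 1: L[0][0] = √(1) = 1.
  L[1][0] = (2) / L[0][0] = 2.
Step 2: L[1][1] = √(9) = 3.
  L[2][0] = (1) / L[0][0] = 1.
  L[2][1] = (-3) / L[1][1] = -1.
Step 3: L[2][2] = √(4) = 2.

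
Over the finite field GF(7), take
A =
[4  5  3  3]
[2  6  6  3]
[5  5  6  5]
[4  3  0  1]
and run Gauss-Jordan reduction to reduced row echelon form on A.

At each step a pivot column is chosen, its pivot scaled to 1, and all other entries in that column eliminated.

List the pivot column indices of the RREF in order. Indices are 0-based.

pivot(0,0)=4: scale R0 → (1, 3, 6, 6)
  clear (1,0): R1 −= (2)R0 → (0, 0, 1, 5)
  clear (2,0): R2 −= (5)R0 → (0, 4, 4, 3)
  clear (3,0): R3 −= (4)R0 → (0, 5, 4, 5)
pivot(1,1): swap R1↔R2
pivot(1,1)=4: scale R1 → (0, 1, 1, 6)
  clear (0,1): R0 −= (3)R1 → (1, 0, 3, 2)
  clear (3,1): R3 −= (5)R1 → (0, 0, 6, 3)
pivot(2,2)=1: scale R2 → (0, 0, 1, 5)
  clear (0,2): R0 −= (3)R2 → (1, 0, 0, 1)
  clear (1,2): R1 −= (1)R2 → (0, 1, 0, 1)
  clear (3,2): R3 −= (6)R2 → (0, 0, 0, 1)
pivot(3,3)=1: scale R3 → (0, 0, 0, 1)
  clear (0,3): R0 −= (1)R3 → (1, 0, 0, 0)
  clear (1,3): R1 −= (1)R3 → (0, 1, 0, 0)
  clear (2,3): R2 −= (5)R3 → (0, 0, 1, 0)

pivot columns: 0, 1, 2, 3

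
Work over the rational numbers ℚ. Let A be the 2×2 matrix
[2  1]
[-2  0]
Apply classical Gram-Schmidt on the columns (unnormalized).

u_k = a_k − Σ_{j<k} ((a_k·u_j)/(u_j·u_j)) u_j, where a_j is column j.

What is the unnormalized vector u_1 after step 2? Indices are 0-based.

Step 1: u_0 = a_0 = (2, -2).
Step 2: u_1 = a_1 − (1/4)·u_0 = (1/2, 1/2).

u_1 = (1/2, 1/2)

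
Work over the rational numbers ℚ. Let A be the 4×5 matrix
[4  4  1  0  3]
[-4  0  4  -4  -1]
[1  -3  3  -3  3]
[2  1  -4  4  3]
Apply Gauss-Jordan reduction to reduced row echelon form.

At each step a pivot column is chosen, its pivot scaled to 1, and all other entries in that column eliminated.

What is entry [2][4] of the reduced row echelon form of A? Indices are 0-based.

M[2][4] = 107/2

step 1: normalize row 0 (÷4) = (1, 1, 1/4, 0, 3/4)
  row 1: subtract -4×row0 = (0, 4, 5, -4, 2)
  row 2: subtract 1×row0 = (0, -4, 11/4, -3, 9/4)
  row 3: subtract 2×row0 = (0, -1, -9/2, 4, 3/2)
step 2: normalize row 1 (÷4) = (0, 1, 5/4, -1, 1/2)
  row 0: subtract 1×row1 = (1, 0, -1, 1, 1/4)
  row 2: subtract -4×row1 = (0, 0, 31/4, -7, 17/4)
  row 3: subtract -1×row1 = (0, 0, -13/4, 3, 2)
step 3: normalize row 2 (÷31/4) = (0, 0, 1, -28/31, 17/31)
  row 0: subtract -1×row2 = (1, 0, 0, 3/31, 99/124)
  row 1: subtract 5/4×row2 = (0, 1, 0, 4/31, -23/124)
  row 3: subtract -13/4×row2 = (0, 0, 0, 2/31, 469/124)
step 4: normalize row 3 (÷2/31) = (0, 0, 0, 1, 469/8)
  row 0: subtract 3/31×row3 = (1, 0, 0, 0, -39/8)
  row 1: subtract 4/31×row3 = (0, 1, 0, 0, -31/4)
  row 2: subtract -28/31×row3 = (0, 0, 1, 0, 107/2)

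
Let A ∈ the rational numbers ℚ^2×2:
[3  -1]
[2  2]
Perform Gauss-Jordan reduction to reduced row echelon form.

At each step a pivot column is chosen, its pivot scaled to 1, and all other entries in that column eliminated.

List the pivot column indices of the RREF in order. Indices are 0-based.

pivot columns: 0, 1

pivot(0,0)=3: scale R0 → (1, -1/3)
  clear (1,0): R1 −= (2)R0 → (0, 8/3)
pivot(1,1)=8/3: scale R1 → (0, 1)
  clear (0,1): R0 −= (-1/3)R1 → (1, 0)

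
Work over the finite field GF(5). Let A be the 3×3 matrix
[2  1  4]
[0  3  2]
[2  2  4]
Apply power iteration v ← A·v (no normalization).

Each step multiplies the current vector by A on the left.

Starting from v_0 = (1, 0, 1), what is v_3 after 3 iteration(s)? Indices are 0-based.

v_3 = (4, 4, 2)

v_0 = (1, 0, 1).
v_1 = A·v_0 = (1, 2, 1).
v_2 = A·v_1 = (3, 3, 0).
v_3 = A·v_2 = (4, 4, 2).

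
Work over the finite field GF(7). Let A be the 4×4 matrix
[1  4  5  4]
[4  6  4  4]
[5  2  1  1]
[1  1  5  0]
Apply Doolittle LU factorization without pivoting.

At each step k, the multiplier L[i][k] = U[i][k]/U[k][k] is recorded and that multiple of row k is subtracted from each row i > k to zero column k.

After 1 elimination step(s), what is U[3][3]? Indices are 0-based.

U[3][3] = 3

[col 0] pivot 1
  R1 -= 4*R0 → (0, 4, 5, 2)  (L[1][0] := 4)
  R2 -= 5*R0 → (0, 3, 4, 2)  (L[2][0] := 5)
  R3 -= 1*R0 → (0, 4, 0, 3)  (L[3][0] := 1)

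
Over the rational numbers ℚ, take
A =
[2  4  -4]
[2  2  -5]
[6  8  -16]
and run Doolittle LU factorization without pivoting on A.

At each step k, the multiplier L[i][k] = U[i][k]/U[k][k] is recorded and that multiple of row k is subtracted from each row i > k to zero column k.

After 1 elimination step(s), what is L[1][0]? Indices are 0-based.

Step 1: pivot at (0,0) is 2.
  row1 ← row1 − (1)·row0  ⇒  L[1][0]=1, U row1=(0, -2, -1)
  row2 ← row2 − (3)·row0  ⇒  L[2][0]=3, U row2=(0, -4, -4)

L[1][0] = 1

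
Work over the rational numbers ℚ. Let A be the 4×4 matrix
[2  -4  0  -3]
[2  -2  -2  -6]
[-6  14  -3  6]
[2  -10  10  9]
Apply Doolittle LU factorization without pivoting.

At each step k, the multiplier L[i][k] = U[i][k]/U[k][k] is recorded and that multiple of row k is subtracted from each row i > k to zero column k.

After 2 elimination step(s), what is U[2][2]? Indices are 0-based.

U[2][2] = -1

Step 1: pivot at (0,0) is 2.
  row1 ← row1 − (1)·row0  ⇒  L[1][0]=1, U row1=(0, 2, -2, -3)
  row2 ← row2 − (-3)·row0  ⇒  L[2][0]=-3, U row2=(0, 2, -3, -3)
  row3 ← row3 − (1)·row0  ⇒  L[3][0]=1, U row3=(0, -6, 10, 12)
Step 2: pivot at (1,1) is 2.
  row2 ← row2 − (1)·row1  ⇒  L[2][1]=1, U row2=(0, 0, -1, 0)
  row3 ← row3 − (-3)·row1  ⇒  L[3][1]=-3, U row3=(0, 0, 4, 3)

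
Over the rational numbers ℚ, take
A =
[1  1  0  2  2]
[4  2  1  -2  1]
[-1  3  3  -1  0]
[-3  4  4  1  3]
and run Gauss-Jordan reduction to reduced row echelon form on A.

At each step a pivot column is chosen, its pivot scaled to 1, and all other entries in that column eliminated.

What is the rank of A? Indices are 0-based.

rank = 4

step 1: normalize row 0 (÷1) = (1, 1, 0, 2, 2)
  row 1: subtract 4×row0 = (0, -2, 1, -10, -7)
  row 2: subtract -1×row0 = (0, 4, 3, 1, 2)
  row 3: subtract -3×row0 = (0, 7, 4, 7, 9)
step 2: normalize row 1 (÷-2) = (0, 1, -1/2, 5, 7/2)
  row 0: subtract 1×row1 = (1, 0, 1/2, -3, -3/2)
  row 2: subtract 4×row1 = (0, 0, 5, -19, -12)
  row 3: subtract 7×row1 = (0, 0, 15/2, -28, -31/2)
step 3: normalize row 2 (÷5) = (0, 0, 1, -19/5, -12/5)
  row 0: subtract 1/2×row2 = (1, 0, 0, -11/10, -3/10)
  row 1: subtract -1/2×row2 = (0, 1, 0, 31/10, 23/10)
  row 3: subtract 15/2×row2 = (0, 0, 0, 1/2, 5/2)
step 4: normalize row 3 (÷1/2) = (0, 0, 0, 1, 5)
  row 0: subtract -11/10×row3 = (1, 0, 0, 0, 26/5)
  row 1: subtract 31/10×row3 = (0, 1, 0, 0, -66/5)
  row 2: subtract -19/5×row3 = (0, 0, 1, 0, 83/5)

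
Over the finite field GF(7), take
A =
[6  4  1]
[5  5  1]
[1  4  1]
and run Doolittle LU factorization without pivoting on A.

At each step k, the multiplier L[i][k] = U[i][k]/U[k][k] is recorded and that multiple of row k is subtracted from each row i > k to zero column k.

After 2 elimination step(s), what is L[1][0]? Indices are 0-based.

L[1][0] = 2

[col 0] pivot 6
  R1 -= 2*R0 → (0, 4, 6)  (L[1][0] := 2)
  R2 -= 6*R0 → (0, 1, 2)  (L[2][0] := 6)
[col 1] pivot 4
  R2 -= 2*R1 → (0, 0, 4)  (L[2][1] := 2)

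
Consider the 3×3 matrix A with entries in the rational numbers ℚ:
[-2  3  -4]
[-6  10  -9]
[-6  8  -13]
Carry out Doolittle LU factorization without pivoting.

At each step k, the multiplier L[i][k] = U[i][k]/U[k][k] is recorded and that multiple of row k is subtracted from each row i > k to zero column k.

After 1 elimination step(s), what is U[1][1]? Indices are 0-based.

k=0: U[0][0]=-2
  eliminate (1,0): mult=3, new row 1: (0, 1, 3); set L[1][0]=3
  eliminate (2,0): mult=3, new row 2: (0, -1, -1); set L[2][0]=3

U[1][1] = 1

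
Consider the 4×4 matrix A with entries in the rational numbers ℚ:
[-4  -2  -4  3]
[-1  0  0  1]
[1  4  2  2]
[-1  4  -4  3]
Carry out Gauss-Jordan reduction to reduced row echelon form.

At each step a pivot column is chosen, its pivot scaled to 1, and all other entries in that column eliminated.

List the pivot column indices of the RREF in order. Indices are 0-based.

step 1: normalize row 0 (÷-4) = (1, 1/2, 1, -3/4)
  row 1: subtract -1×row0 = (0, 1/2, 1, 1/4)
  row 2: subtract 1×row0 = (0, 7/2, 1, 11/4)
  row 3: subtract -1×row0 = (0, 9/2, -3, 9/4)
step 2: normalize row 1 (÷1/2) = (0, 1, 2, 1/2)
  row 0: subtract 1/2×row1 = (1, 0, 0, -1)
  row 2: subtract 7/2×row1 = (0, 0, -6, 1)
  row 3: subtract 9/2×row1 = (0, 0, -12, 0)
step 3: normalize row 2 (÷-6) = (0, 0, 1, -1/6)
  row 1: subtract 2×row2 = (0, 1, 0, 5/6)
  row 3: subtract -12×row2 = (0, 0, 0, -2)
step 4: normalize row 3 (÷-2) = (0, 0, 0, 1)
  row 0: subtract -1×row3 = (1, 0, 0, 0)
  row 1: subtract 5/6×row3 = (0, 1, 0, 0)
  row 2: subtract -1/6×row3 = (0, 0, 1, 0)

pivot columns: 0, 1, 2, 3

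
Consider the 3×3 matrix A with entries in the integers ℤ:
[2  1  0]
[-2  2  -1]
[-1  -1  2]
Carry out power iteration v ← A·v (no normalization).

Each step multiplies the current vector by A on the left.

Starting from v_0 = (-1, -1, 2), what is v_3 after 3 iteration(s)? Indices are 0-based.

v_3 = (-20, -9, 46)

v_0 = (-1, -1, 2).
v_1 = A·v_0 = (-3, -2, 6).
v_2 = A·v_1 = (-8, -4, 17).
v_3 = A·v_2 = (-20, -9, 46).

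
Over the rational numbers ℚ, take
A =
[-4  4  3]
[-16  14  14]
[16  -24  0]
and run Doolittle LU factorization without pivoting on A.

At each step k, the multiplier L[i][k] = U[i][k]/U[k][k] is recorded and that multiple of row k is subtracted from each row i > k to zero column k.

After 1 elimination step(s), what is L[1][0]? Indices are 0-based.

[col 0] pivot -4
  R1 -= 4*R0 → (0, -2, 2)  (L[1][0] := 4)
  R2 -= -4*R0 → (0, -8, 12)  (L[2][0] := -4)

L[1][0] = 4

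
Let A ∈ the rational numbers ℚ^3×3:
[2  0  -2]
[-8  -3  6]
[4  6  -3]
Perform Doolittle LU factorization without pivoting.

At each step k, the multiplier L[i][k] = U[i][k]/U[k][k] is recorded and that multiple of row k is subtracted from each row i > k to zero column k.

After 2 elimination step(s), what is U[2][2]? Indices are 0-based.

k=0: U[0][0]=2
  eliminate (1,0): mult=-4, new row 1: (0, -3, -2); set L[1][0]=-4
  eliminate (2,0): mult=2, new row 2: (0, 6, 1); set L[2][0]=2
k=1: U[1][1]=-3
  eliminate (2,1): mult=-2, new row 2: (0, 0, -3); set L[2][1]=-2

U[2][2] = -3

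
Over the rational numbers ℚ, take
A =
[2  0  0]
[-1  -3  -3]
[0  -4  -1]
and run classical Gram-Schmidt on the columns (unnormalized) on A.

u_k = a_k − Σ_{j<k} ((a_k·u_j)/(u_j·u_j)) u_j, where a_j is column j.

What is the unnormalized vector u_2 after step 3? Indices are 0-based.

u_2 = (-18/29, -36/29, 27/29)

Step 1: u_0 = a_0 = (2, -1, 0).
Step 2: u_1 = a_1 − (3/5)·u_0 = (-6/5, -12/5, -4).
Step 3: u_2 = a_2 − (3/5)·u_0 − (14/29)·u_1 = (-18/29, -36/29, 27/29).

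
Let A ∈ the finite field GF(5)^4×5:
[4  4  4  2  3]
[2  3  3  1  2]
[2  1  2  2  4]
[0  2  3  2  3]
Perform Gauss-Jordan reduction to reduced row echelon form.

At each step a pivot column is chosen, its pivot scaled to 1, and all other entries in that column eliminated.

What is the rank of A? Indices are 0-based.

[1] R0 /= 4  ⇒  (1, 1, 1, 3, 2)
     R1 -= 2·R0  ⇒  (0, 1, 1, 0, 3)
     R2 -= 2·R0  ⇒  (0, 4, 0, 1, 0)
[2] R1 /= 1  ⇒  (0, 1, 1, 0, 3)
     R0 -= 1·R1  ⇒  (1, 0, 0, 3, 4)
     R2 -= 4·R1  ⇒  (0, 0, 1, 1, 3)
     R3 -= 2·R1  ⇒  (0, 0, 1, 2, 2)
[3] R2 /= 1  ⇒  (0, 0, 1, 1, 3)
     R1 -= 1·R2  ⇒  (0, 1, 0, 4, 0)
     R3 -= 1·R2  ⇒  (0, 0, 0, 1, 4)
[4] R3 /= 1  ⇒  (0, 0, 0, 1, 4)
     R0 -= 3·R3  ⇒  (1, 0, 0, 0, 2)
     R1 -= 4·R3  ⇒  (0, 1, 0, 0, 4)
     R2 -= 1·R3  ⇒  (0, 0, 1, 0, 4)

rank = 4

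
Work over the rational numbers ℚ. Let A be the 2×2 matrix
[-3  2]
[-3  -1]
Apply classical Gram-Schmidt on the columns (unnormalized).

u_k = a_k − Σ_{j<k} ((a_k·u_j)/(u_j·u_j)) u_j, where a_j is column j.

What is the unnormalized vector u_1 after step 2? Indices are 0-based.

Step 1: u_0 = a_0 = (-3, -3).
Step 2: u_1 = a_1 − (-1/6)·u_0 = (3/2, -3/2).

u_1 = (3/2, -3/2)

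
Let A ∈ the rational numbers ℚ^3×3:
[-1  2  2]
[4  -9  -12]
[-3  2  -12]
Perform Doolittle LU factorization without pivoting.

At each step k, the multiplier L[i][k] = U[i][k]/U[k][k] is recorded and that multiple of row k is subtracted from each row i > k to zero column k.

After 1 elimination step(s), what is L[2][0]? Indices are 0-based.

L[2][0] = 3

Step 1: pivot at (0,0) is -1.
  row1 ← row1 − (-4)·row0  ⇒  L[1][0]=-4, U row1=(0, -1, -4)
  row2 ← row2 − (3)·row0  ⇒  L[2][0]=3, U row2=(0, -4, -18)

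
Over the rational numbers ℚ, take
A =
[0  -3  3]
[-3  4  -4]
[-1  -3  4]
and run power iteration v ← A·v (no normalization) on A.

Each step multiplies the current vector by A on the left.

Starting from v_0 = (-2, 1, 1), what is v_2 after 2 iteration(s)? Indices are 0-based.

v_2 = (-9, 12, -6)

v_0 = (-2, 1, 1).
v_1 = A·v_0 = (0, 6, 3).
v_2 = A·v_1 = (-9, 12, -6).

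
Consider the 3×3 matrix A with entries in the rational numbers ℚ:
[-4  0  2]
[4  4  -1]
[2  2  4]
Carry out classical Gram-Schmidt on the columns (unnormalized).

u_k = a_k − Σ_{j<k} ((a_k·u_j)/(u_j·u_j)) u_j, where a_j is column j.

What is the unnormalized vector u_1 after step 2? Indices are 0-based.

u_1 = (20/9, 16/9, 8/9)

Step 1: u_0 = a_0 = (-4, 4, 2).
Step 2: u_1 = a_1 − (5/9)·u_0 = (20/9, 16/9, 8/9).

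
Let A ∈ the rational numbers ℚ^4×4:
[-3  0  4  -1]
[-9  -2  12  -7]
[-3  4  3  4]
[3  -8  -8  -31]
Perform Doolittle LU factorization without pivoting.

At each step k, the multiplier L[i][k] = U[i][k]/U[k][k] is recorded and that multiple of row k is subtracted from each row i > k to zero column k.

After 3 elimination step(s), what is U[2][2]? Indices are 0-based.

U[2][2] = -1

[col 0] pivot -3
  R1 -= 3*R0 → (0, -2, 0, -4)  (L[1][0] := 3)
  R2 -= 1*R0 → (0, 4, -1, 5)  (L[2][0] := 1)
  R3 -= -1*R0 → (0, -8, -4, -32)  (L[3][0] := -1)
[col 1] pivot -2
  R2 -= -2*R1 → (0, 0, -1, -3)  (L[2][1] := -2)
  R3 -= 4*R1 → (0, 0, -4, -16)  (L[3][1] := 4)
[col 2] pivot -1
  R3 -= 4*R2 → (0, 0, 0, -4)  (L[3][2] := 4)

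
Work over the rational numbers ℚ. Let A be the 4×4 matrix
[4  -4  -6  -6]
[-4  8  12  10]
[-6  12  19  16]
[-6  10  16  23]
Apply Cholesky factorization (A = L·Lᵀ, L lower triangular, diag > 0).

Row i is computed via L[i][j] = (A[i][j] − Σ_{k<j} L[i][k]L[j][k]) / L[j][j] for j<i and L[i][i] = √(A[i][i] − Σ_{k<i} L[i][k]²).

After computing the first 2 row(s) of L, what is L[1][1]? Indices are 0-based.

Step 1: L[0][0] = √(4) = 2.
  L[1][0] = (-4) / L[0][0] = -2.
Step 2: L[1][1] = √(4) = 2.

L[1][1] = 2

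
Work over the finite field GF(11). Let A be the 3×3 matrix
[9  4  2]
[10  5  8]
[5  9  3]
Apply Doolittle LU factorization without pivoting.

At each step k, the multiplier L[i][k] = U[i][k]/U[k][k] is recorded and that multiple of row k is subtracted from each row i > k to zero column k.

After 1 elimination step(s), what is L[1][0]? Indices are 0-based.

k=0: U[0][0]=9
  eliminate (1,0): mult=6, new row 1: (0, 3, 7); set L[1][0]=6
  eliminate (2,0): mult=3, new row 2: (0, 8, 8); set L[2][0]=3

L[1][0] = 6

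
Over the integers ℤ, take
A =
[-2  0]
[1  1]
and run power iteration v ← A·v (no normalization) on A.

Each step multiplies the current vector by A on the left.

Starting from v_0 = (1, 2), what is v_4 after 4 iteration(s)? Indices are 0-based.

v_4 = (16, -3)

v_0 = (1, 2).
v_1 = A·v_0 = (-2, 3).
v_2 = A·v_1 = (4, 1).
v_3 = A·v_2 = (-8, 5).
v_4 = A·v_3 = (16, -3).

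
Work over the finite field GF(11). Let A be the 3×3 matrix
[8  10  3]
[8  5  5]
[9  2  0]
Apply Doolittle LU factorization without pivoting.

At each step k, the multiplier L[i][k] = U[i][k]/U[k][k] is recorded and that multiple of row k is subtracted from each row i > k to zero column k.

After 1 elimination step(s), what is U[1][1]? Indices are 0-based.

U[1][1] = 6

[col 0] pivot 8
  R1 -= 1*R0 → (0, 6, 2)  (L[1][0] := 1)
  R2 -= 8*R0 → (0, 10, 9)  (L[2][0] := 8)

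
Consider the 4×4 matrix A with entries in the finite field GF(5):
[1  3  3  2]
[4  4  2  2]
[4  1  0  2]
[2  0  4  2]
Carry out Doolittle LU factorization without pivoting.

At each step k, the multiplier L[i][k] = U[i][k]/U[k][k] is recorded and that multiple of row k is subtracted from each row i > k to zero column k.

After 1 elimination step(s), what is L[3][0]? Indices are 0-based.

[col 0] pivot 1
  R1 -= 4*R0 → (0, 2, 0, 4)  (L[1][0] := 4)
  R2 -= 4*R0 → (0, 4, 3, 4)  (L[2][0] := 4)
  R3 -= 2*R0 → (0, 4, 3, 3)  (L[3][0] := 2)

L[3][0] = 2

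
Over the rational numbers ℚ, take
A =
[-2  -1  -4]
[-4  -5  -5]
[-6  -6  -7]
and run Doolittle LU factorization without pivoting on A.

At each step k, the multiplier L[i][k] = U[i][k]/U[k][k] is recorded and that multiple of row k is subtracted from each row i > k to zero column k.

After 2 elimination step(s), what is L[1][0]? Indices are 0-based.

[col 0] pivot -2
  R1 -= 2*R0 → (0, -3, 3)  (L[1][0] := 2)
  R2 -= 3*R0 → (0, -3, 5)  (L[2][0] := 3)
[col 1] pivot -3
  R2 -= 1*R1 → (0, 0, 2)  (L[2][1] := 1)

L[1][0] = 2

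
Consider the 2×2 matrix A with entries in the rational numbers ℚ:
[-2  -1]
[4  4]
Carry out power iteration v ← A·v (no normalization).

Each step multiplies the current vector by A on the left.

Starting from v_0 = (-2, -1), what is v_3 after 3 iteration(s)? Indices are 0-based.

v_0 = (-2, -1).
v_1 = A·v_0 = (5, -12).
v_2 = A·v_1 = (2, -28).
v_3 = A·v_2 = (24, -104).

v_3 = (24, -104)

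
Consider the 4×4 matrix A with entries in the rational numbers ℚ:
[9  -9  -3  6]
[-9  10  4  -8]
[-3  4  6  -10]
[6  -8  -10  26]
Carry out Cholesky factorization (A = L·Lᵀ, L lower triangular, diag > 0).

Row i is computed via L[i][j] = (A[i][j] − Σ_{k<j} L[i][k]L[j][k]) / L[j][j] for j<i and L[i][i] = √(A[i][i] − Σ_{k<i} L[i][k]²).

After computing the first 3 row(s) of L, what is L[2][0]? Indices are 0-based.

L[2][0] = -1

Step 1: L[0][0] = √(9) = 3.
  L[1][0] = (-9) / L[0][0] = -3.
Step 2: L[1][1] = √(1) = 1.
  L[2][0] = (-3) / L[0][0] = -1.
  L[2][1] = (1) / L[1][1] = 1.
Step 3: L[2][2] = √(4) = 2.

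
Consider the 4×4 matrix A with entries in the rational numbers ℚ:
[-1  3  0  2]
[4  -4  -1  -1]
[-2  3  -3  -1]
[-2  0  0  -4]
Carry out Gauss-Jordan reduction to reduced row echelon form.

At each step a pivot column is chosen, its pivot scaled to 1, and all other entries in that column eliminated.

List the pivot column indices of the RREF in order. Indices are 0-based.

pivot columns: 0, 1, 2, 3

[1] R0 /= -1  ⇒  (1, -3, 0, -2)
     R1 -= 4·R0  ⇒  (0, 8, -1, 7)
     R2 -= -2·R0  ⇒  (0, -3, -3, -5)
     R3 -= -2·R0  ⇒  (0, -6, 0, -8)
[2] R1 /= 8  ⇒  (0, 1, -1/8, 7/8)
     R0 -= -3·R1  ⇒  (1, 0, -3/8, 5/8)
     R2 -= -3·R1  ⇒  (0, 0, -27/8, -19/8)
     R3 -= -6·R1  ⇒  (0, 0, -3/4, -11/4)
[3] R2 /= -27/8  ⇒  (0, 0, 1, 19/27)
     R0 -= -3/8·R2  ⇒  (1, 0, 0, 8/9)
     R1 -= -1/8·R2  ⇒  (0, 1, 0, 26/27)
     R3 -= -3/4·R2  ⇒  (0, 0, 0, -20/9)
[4] R3 /= -20/9  ⇒  (0, 0, 0, 1)
     R0 -= 8/9·R3  ⇒  (1, 0, 0, 0)
     R1 -= 26/27·R3  ⇒  (0, 1, 0, 0)
     R2 -= 19/27·R3  ⇒  (0, 0, 1, 0)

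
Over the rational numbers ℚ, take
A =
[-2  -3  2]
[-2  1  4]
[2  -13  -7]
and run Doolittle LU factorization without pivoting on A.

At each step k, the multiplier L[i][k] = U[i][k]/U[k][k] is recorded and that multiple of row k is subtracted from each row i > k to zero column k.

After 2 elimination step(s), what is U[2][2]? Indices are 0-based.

U[2][2] = 3

k=0: U[0][0]=-2
  eliminate (1,0): mult=1, new row 1: (0, 4, 2); set L[1][0]=1
  eliminate (2,0): mult=-1, new row 2: (0, -16, -5); set L[2][0]=-1
k=1: U[1][1]=4
  eliminate (2,1): mult=-4, new row 2: (0, 0, 3); set L[2][1]=-4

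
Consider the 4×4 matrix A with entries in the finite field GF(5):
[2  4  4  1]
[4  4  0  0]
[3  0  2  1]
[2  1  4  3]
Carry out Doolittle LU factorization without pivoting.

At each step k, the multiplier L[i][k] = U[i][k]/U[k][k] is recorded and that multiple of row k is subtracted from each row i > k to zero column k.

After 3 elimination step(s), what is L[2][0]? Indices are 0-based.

L[2][0] = 4

k=0: U[0][0]=2
  eliminate (1,0): mult=2, new row 1: (0, 1, 2, 3); set L[1][0]=2
  eliminate (2,0): mult=4, new row 2: (0, 4, 1, 2); set L[2][0]=4
  eliminate (3,0): mult=1, new row 3: (0, 2, 0, 2); set L[3][0]=1
k=1: U[1][1]=1
  eliminate (2,1): mult=4, new row 2: (0, 0, 3, 0); set L[2][1]=4
  eliminate (3,1): mult=2, new row 3: (0, 0, 1, 1); set L[3][1]=2
k=2: U[2][2]=3
  eliminate (3,2): mult=2, new row 3: (0, 0, 0, 1); set L[3][2]=2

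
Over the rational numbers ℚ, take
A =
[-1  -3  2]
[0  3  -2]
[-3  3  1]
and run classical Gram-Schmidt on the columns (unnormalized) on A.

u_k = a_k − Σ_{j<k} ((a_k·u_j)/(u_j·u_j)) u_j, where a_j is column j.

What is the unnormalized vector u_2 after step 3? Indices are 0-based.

u_2 = (-9/26, -6/13, 3/26)

Step 1: u_0 = a_0 = (-1, 0, -3).
Step 2: u_1 = a_1 − (-3/5)·u_0 = (-18/5, 3, 6/5).
Step 3: u_2 = a_2 − (-1/2)·u_0 − (-20/39)·u_1 = (-9/26, -6/13, 3/26).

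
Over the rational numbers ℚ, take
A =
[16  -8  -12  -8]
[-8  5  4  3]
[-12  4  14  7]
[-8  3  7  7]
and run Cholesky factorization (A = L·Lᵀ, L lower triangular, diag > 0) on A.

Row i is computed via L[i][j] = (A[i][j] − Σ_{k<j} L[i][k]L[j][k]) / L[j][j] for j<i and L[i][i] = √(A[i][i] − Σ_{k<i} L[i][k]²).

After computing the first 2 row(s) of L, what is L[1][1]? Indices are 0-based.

Step 1: L[0][0] = √(16) = 4.
  L[1][0] = (-8) / L[0][0] = -2.
Step 2: L[1][1] = √(1) = 1.

L[1][1] = 1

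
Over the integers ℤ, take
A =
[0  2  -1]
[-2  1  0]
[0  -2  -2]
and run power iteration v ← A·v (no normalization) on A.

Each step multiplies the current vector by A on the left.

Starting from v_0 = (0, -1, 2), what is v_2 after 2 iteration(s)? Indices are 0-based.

v_0 = (0, -1, 2).
v_1 = A·v_0 = (-4, -1, -2).
v_2 = A·v_1 = (0, 7, 6).

v_2 = (0, 7, 6)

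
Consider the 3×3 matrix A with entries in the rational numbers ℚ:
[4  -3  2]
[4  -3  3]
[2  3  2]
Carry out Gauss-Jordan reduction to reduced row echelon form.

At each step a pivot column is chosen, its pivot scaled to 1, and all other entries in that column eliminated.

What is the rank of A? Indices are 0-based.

[1] R0 /= 4  ⇒  (1, -3/4, 1/2)
     R1 -= 4·R0  ⇒  (0, 0, 1)
     R2 -= 2·R0  ⇒  (0, 9/2, 1)
[2] R1 <-> R2
[2] R1 /= 9/2  ⇒  (0, 1, 2/9)
     R0 -= -3/4·R1  ⇒  (1, 0, 2/3)
[3] R2 /= 1  ⇒  (0, 0, 1)
     R0 -= 2/3·R2  ⇒  (1, 0, 0)
     R1 -= 2/9·R2  ⇒  (0, 1, 0)

rank = 3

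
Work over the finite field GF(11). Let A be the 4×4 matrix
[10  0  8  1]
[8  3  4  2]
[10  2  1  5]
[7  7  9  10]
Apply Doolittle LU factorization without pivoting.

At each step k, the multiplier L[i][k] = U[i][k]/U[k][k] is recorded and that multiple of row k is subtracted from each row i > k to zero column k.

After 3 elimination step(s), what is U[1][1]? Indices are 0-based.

U[1][1] = 3

k=0: U[0][0]=10
  eliminate (1,0): mult=3, new row 1: (0, 3, 2, 10); set L[1][0]=3
  eliminate (2,0): mult=1, new row 2: (0, 2, 4, 4); set L[2][0]=1
  eliminate (3,0): mult=4, new row 3: (0, 7, 10, 6); set L[3][0]=4
k=1: U[1][1]=3
  eliminate (2,1): mult=8, new row 2: (0, 0, 10, 1); set L[2][1]=8
  eliminate (3,1): mult=6, new row 3: (0, 0, 9, 1); set L[3][1]=6
k=2: U[2][2]=10
  eliminate (3,2): mult=2, new row 3: (0, 0, 0, 10); set L[3][2]=2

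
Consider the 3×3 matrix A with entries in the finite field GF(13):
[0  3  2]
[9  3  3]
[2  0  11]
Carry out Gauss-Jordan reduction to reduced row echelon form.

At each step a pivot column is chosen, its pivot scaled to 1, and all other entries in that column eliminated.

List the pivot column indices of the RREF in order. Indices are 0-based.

[1] R0 <-> R1
[1] R0 /= 9  ⇒  (1, 9, 9)
     R2 -= 2·R0  ⇒  (0, 8, 6)
[2] R1 /= 3  ⇒  (0, 1, 5)
     R0 -= 9·R1  ⇒  (1, 0, 3)
     R2 -= 8·R1  ⇒  (0, 0, 5)
[3] R2 /= 5  ⇒  (0, 0, 1)
     R0 -= 3·R2  ⇒  (1, 0, 0)
     R1 -= 5·R2  ⇒  (0, 1, 0)

pivot columns: 0, 1, 2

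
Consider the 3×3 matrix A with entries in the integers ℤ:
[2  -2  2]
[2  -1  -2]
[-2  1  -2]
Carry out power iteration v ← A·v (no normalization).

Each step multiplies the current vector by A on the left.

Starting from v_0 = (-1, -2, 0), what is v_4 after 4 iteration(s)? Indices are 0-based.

v_4 = (-32, -36, 20)

v_0 = (-1, -2, 0).
v_1 = A·v_0 = (2, 0, 0).
v_2 = A·v_1 = (4, 4, -4).
v_3 = A·v_2 = (-8, 12, 4).
v_4 = A·v_3 = (-32, -36, 20).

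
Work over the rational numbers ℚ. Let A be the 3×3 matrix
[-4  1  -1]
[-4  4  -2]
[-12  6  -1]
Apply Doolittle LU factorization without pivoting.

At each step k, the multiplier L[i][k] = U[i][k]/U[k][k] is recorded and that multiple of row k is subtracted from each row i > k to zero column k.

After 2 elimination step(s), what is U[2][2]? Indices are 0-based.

Step 1: pivot at (0,0) is -4.
  row1 ← row1 − (1)·row0  ⇒  L[1][0]=1, U row1=(0, 3, -1)
  row2 ← row2 − (3)·row0  ⇒  L[2][0]=3, U row2=(0, 3, 2)
Step 2: pivot at (1,1) is 3.
  row2 ← row2 − (1)·row1  ⇒  L[2][1]=1, U row2=(0, 0, 3)

U[2][2] = 3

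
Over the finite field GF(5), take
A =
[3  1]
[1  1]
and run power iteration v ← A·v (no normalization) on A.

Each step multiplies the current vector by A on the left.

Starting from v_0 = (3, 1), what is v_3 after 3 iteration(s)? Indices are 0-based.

v_3 = (1, 3)

v_0 = (3, 1).
v_1 = A·v_0 = (0, 4).
v_2 = A·v_1 = (4, 4).
v_3 = A·v_2 = (1, 3).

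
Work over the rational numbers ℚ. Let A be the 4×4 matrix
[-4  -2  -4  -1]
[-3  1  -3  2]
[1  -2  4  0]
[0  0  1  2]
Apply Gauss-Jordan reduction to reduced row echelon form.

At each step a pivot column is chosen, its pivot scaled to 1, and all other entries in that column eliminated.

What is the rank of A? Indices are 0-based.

rank = 4

[1] R0 /= -4  ⇒  (1, 1/2, 1, 1/4)
     R1 -= -3·R0  ⇒  (0, 5/2, 0, 11/4)
     R2 -= 1·R0  ⇒  (0, -5/2, 3, -1/4)
[2] R1 /= 5/2  ⇒  (0, 1, 0, 11/10)
     R0 -= 1/2·R1  ⇒  (1, 0, 1, -3/10)
     R2 -= -5/2·R1  ⇒  (0, 0, 3, 5/2)
[3] R2 /= 3  ⇒  (0, 0, 1, 5/6)
     R0 -= 1·R2  ⇒  (1, 0, 0, -17/15)
     R3 -= 1·R2  ⇒  (0, 0, 0, 7/6)
[4] R3 /= 7/6  ⇒  (0, 0, 0, 1)
     R0 -= -17/15·R3  ⇒  (1, 0, 0, 0)
     R1 -= 11/10·R3  ⇒  (0, 1, 0, 0)
     R2 -= 5/6·R3  ⇒  (0, 0, 1, 0)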